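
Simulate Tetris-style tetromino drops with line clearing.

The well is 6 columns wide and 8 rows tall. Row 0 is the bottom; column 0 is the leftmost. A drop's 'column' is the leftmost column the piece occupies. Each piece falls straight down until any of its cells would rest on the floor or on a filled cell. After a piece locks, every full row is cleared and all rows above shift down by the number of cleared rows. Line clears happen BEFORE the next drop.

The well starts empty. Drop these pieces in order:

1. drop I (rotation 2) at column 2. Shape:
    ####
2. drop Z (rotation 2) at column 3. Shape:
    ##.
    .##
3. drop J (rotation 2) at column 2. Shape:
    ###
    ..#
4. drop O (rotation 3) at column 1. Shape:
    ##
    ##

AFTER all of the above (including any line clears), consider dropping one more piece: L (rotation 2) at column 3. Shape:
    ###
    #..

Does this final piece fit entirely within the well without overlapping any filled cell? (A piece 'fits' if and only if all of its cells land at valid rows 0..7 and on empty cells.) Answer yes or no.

Drop 1: I rot2 at col 2 lands with bottom-row=0; cleared 0 line(s) (total 0); column heights now [0 0 1 1 1 1], max=1
Drop 2: Z rot2 at col 3 lands with bottom-row=1; cleared 0 line(s) (total 0); column heights now [0 0 1 3 3 2], max=3
Drop 3: J rot2 at col 2 lands with bottom-row=3; cleared 0 line(s) (total 0); column heights now [0 0 5 5 5 2], max=5
Drop 4: O rot3 at col 1 lands with bottom-row=5; cleared 0 line(s) (total 0); column heights now [0 7 7 5 5 2], max=7
Test piece L rot2 at col 3 (width 3): heights before test = [0 7 7 5 5 2]; fits = True

Answer: yes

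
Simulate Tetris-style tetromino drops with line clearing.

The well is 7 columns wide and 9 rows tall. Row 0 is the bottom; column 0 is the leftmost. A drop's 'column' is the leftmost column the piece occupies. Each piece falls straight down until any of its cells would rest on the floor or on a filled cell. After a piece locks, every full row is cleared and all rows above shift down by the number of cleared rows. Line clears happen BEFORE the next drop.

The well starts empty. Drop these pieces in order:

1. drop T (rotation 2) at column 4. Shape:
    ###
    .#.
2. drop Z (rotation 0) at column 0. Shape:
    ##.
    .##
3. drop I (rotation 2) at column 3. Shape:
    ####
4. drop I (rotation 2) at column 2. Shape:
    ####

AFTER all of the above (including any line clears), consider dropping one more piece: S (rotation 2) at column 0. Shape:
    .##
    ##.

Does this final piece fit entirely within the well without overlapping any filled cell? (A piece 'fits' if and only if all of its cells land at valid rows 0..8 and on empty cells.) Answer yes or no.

Drop 1: T rot2 at col 4 lands with bottom-row=0; cleared 0 line(s) (total 0); column heights now [0 0 0 0 2 2 2], max=2
Drop 2: Z rot0 at col 0 lands with bottom-row=0; cleared 0 line(s) (total 0); column heights now [2 2 1 0 2 2 2], max=2
Drop 3: I rot2 at col 3 lands with bottom-row=2; cleared 0 line(s) (total 0); column heights now [2 2 1 3 3 3 3], max=3
Drop 4: I rot2 at col 2 lands with bottom-row=3; cleared 0 line(s) (total 0); column heights now [2 2 4 4 4 4 3], max=4
Test piece S rot2 at col 0 (width 3): heights before test = [2 2 4 4 4 4 3]; fits = True

Answer: yes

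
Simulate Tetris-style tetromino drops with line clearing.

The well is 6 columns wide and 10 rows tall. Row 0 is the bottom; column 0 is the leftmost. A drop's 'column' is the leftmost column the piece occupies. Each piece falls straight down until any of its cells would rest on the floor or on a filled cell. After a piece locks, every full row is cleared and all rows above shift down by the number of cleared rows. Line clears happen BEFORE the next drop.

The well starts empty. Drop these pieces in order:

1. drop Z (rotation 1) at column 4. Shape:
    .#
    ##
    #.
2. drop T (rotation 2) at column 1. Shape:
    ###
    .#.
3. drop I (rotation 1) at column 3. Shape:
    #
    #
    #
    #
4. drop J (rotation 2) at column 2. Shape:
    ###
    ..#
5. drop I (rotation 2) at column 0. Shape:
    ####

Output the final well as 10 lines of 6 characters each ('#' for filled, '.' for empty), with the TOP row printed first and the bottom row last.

Drop 1: Z rot1 at col 4 lands with bottom-row=0; cleared 0 line(s) (total 0); column heights now [0 0 0 0 2 3], max=3
Drop 2: T rot2 at col 1 lands with bottom-row=0; cleared 0 line(s) (total 0); column heights now [0 2 2 2 2 3], max=3
Drop 3: I rot1 at col 3 lands with bottom-row=2; cleared 0 line(s) (total 0); column heights now [0 2 2 6 2 3], max=6
Drop 4: J rot2 at col 2 lands with bottom-row=5; cleared 0 line(s) (total 0); column heights now [0 2 7 7 7 3], max=7
Drop 5: I rot2 at col 0 lands with bottom-row=7; cleared 0 line(s) (total 0); column heights now [8 8 8 8 7 3], max=8

Answer: ......
......
####..
..###.
...##.
...#..
...#..
...#.#
.#####
..#.#.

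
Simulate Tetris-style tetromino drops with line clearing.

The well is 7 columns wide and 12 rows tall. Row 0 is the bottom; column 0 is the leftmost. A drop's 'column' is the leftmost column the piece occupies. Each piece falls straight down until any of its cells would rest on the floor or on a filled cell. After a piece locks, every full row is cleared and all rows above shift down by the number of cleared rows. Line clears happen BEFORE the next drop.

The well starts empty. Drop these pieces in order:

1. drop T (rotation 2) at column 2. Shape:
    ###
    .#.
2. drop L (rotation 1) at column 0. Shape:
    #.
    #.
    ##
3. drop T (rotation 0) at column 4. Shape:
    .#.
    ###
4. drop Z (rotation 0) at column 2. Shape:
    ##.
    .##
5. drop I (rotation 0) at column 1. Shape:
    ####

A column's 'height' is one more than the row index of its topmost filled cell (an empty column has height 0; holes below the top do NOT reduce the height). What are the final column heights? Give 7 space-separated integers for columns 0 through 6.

Drop 1: T rot2 at col 2 lands with bottom-row=0; cleared 0 line(s) (total 0); column heights now [0 0 2 2 2 0 0], max=2
Drop 2: L rot1 at col 0 lands with bottom-row=0; cleared 0 line(s) (total 0); column heights now [3 1 2 2 2 0 0], max=3
Drop 3: T rot0 at col 4 lands with bottom-row=2; cleared 0 line(s) (total 0); column heights now [3 1 2 2 3 4 3], max=4
Drop 4: Z rot0 at col 2 lands with bottom-row=3; cleared 0 line(s) (total 0); column heights now [3 1 5 5 4 4 3], max=5
Drop 5: I rot0 at col 1 lands with bottom-row=5; cleared 0 line(s) (total 0); column heights now [3 6 6 6 6 4 3], max=6

Answer: 3 6 6 6 6 4 3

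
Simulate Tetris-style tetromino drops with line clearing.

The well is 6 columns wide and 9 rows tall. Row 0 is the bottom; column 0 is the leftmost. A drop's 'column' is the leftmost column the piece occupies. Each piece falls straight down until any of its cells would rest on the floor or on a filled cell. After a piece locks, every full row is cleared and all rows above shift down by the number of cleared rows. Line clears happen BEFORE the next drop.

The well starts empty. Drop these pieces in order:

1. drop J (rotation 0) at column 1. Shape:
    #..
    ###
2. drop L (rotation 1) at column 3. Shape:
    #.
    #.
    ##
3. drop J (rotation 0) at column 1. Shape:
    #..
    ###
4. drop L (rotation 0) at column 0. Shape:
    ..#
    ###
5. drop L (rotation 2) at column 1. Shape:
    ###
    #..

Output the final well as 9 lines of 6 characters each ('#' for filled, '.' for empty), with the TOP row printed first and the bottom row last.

Answer: .###..
.##...
###...
.#....
.###..
...#..
...#..
.#.##.
.###..

Derivation:
Drop 1: J rot0 at col 1 lands with bottom-row=0; cleared 0 line(s) (total 0); column heights now [0 2 1 1 0 0], max=2
Drop 2: L rot1 at col 3 lands with bottom-row=1; cleared 0 line(s) (total 0); column heights now [0 2 1 4 2 0], max=4
Drop 3: J rot0 at col 1 lands with bottom-row=4; cleared 0 line(s) (total 0); column heights now [0 6 5 5 2 0], max=6
Drop 4: L rot0 at col 0 lands with bottom-row=6; cleared 0 line(s) (total 0); column heights now [7 7 8 5 2 0], max=8
Drop 5: L rot2 at col 1 lands with bottom-row=7; cleared 0 line(s) (total 0); column heights now [7 9 9 9 2 0], max=9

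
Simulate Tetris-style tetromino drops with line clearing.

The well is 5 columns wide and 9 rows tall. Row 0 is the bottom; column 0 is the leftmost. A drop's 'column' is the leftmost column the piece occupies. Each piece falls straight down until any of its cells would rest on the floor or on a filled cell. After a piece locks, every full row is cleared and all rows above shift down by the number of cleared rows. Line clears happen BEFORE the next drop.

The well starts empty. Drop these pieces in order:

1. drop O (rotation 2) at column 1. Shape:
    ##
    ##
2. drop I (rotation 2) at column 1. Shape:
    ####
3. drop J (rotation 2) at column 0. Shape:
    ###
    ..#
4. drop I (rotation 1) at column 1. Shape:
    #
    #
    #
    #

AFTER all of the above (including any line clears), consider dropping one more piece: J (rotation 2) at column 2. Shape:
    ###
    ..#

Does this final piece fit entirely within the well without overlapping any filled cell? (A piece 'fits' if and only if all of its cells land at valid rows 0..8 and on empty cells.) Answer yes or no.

Answer: yes

Derivation:
Drop 1: O rot2 at col 1 lands with bottom-row=0; cleared 0 line(s) (total 0); column heights now [0 2 2 0 0], max=2
Drop 2: I rot2 at col 1 lands with bottom-row=2; cleared 0 line(s) (total 0); column heights now [0 3 3 3 3], max=3
Drop 3: J rot2 at col 0 lands with bottom-row=3; cleared 0 line(s) (total 0); column heights now [5 5 5 3 3], max=5
Drop 4: I rot1 at col 1 lands with bottom-row=5; cleared 0 line(s) (total 0); column heights now [5 9 5 3 3], max=9
Test piece J rot2 at col 2 (width 3): heights before test = [5 9 5 3 3]; fits = True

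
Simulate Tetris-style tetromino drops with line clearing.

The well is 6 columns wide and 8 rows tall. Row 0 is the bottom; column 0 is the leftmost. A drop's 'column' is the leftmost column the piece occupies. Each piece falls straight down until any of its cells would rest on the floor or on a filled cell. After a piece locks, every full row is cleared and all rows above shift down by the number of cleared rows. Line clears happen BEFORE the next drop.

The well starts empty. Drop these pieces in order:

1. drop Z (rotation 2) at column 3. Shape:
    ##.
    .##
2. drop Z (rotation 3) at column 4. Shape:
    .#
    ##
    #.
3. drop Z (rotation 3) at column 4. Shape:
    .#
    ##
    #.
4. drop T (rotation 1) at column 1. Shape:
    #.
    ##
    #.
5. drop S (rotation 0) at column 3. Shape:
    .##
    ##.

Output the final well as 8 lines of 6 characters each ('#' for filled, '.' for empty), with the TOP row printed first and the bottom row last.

Drop 1: Z rot2 at col 3 lands with bottom-row=0; cleared 0 line(s) (total 0); column heights now [0 0 0 2 2 1], max=2
Drop 2: Z rot3 at col 4 lands with bottom-row=2; cleared 0 line(s) (total 0); column heights now [0 0 0 2 4 5], max=5
Drop 3: Z rot3 at col 4 lands with bottom-row=4; cleared 0 line(s) (total 0); column heights now [0 0 0 2 6 7], max=7
Drop 4: T rot1 at col 1 lands with bottom-row=0; cleared 0 line(s) (total 0); column heights now [0 3 2 2 6 7], max=7
Drop 5: S rot0 at col 3 lands with bottom-row=6; cleared 0 line(s) (total 0); column heights now [0 3 2 7 8 8], max=8

Answer: ....##
...###
....##
....##
....##
.#..#.
.####.
.#..##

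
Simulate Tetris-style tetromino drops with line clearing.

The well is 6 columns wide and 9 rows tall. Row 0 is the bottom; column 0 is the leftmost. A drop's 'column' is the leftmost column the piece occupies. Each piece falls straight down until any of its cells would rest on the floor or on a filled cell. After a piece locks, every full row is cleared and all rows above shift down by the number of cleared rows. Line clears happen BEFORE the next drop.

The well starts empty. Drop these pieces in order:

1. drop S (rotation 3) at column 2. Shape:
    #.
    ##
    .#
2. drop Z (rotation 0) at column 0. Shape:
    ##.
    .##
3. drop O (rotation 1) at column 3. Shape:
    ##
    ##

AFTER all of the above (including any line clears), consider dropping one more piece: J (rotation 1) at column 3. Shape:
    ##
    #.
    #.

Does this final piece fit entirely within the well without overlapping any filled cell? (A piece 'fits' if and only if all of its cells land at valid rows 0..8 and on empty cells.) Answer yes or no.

Drop 1: S rot3 at col 2 lands with bottom-row=0; cleared 0 line(s) (total 0); column heights now [0 0 3 2 0 0], max=3
Drop 2: Z rot0 at col 0 lands with bottom-row=3; cleared 0 line(s) (total 0); column heights now [5 5 4 2 0 0], max=5
Drop 3: O rot1 at col 3 lands with bottom-row=2; cleared 0 line(s) (total 0); column heights now [5 5 4 4 4 0], max=5
Test piece J rot1 at col 3 (width 2): heights before test = [5 5 4 4 4 0]; fits = True

Answer: yes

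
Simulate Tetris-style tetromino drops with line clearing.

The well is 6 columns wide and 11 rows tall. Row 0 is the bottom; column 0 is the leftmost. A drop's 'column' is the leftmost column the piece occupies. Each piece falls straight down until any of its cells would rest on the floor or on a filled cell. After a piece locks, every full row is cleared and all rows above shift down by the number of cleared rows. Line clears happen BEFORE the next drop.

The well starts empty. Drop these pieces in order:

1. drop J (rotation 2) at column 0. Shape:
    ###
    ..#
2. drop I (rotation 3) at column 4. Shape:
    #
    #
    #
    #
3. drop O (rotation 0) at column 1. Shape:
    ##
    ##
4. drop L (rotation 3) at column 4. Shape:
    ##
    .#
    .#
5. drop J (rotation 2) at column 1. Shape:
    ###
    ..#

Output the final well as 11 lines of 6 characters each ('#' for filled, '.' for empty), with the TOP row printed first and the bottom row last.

Answer: ......
......
......
......
......
......
.#####
.#####
.##.##
###.#.
..#.#.

Derivation:
Drop 1: J rot2 at col 0 lands with bottom-row=0; cleared 0 line(s) (total 0); column heights now [2 2 2 0 0 0], max=2
Drop 2: I rot3 at col 4 lands with bottom-row=0; cleared 0 line(s) (total 0); column heights now [2 2 2 0 4 0], max=4
Drop 3: O rot0 at col 1 lands with bottom-row=2; cleared 0 line(s) (total 0); column heights now [2 4 4 0 4 0], max=4
Drop 4: L rot3 at col 4 lands with bottom-row=2; cleared 0 line(s) (total 0); column heights now [2 4 4 0 5 5], max=5
Drop 5: J rot2 at col 1 lands with bottom-row=3; cleared 0 line(s) (total 0); column heights now [2 5 5 5 5 5], max=5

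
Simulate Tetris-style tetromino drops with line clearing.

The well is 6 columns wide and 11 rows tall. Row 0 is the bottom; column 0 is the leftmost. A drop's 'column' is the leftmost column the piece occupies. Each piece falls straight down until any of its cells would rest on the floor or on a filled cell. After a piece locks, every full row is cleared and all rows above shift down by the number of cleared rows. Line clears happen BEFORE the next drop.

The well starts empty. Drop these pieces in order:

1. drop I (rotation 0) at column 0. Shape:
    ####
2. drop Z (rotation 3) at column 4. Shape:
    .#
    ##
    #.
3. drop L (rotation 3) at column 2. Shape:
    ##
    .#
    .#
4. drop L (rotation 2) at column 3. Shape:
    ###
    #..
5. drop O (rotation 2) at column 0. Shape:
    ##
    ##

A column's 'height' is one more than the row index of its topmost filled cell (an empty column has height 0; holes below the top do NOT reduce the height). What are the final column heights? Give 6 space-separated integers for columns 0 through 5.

Drop 1: I rot0 at col 0 lands with bottom-row=0; cleared 0 line(s) (total 0); column heights now [1 1 1 1 0 0], max=1
Drop 2: Z rot3 at col 4 lands with bottom-row=0; cleared 0 line(s) (total 0); column heights now [1 1 1 1 2 3], max=3
Drop 3: L rot3 at col 2 lands with bottom-row=1; cleared 0 line(s) (total 0); column heights now [1 1 4 4 2 3], max=4
Drop 4: L rot2 at col 3 lands with bottom-row=4; cleared 0 line(s) (total 0); column heights now [1 1 4 6 6 6], max=6
Drop 5: O rot2 at col 0 lands with bottom-row=1; cleared 0 line(s) (total 0); column heights now [3 3 4 6 6 6], max=6

Answer: 3 3 4 6 6 6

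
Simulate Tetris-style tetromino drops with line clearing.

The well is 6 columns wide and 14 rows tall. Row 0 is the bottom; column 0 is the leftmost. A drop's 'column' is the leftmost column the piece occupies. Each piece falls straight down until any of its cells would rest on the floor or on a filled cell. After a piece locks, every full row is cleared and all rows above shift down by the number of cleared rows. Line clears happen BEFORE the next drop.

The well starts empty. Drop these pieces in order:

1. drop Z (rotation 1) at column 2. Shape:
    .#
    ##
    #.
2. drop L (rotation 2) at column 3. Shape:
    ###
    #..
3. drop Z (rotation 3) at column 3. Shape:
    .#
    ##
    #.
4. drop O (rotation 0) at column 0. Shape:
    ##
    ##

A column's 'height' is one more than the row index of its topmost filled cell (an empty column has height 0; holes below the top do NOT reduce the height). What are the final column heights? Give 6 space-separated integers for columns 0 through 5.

Drop 1: Z rot1 at col 2 lands with bottom-row=0; cleared 0 line(s) (total 0); column heights now [0 0 2 3 0 0], max=3
Drop 2: L rot2 at col 3 lands with bottom-row=3; cleared 0 line(s) (total 0); column heights now [0 0 2 5 5 5], max=5
Drop 3: Z rot3 at col 3 lands with bottom-row=5; cleared 0 line(s) (total 0); column heights now [0 0 2 7 8 5], max=8
Drop 4: O rot0 at col 0 lands with bottom-row=0; cleared 0 line(s) (total 0); column heights now [2 2 2 7 8 5], max=8

Answer: 2 2 2 7 8 5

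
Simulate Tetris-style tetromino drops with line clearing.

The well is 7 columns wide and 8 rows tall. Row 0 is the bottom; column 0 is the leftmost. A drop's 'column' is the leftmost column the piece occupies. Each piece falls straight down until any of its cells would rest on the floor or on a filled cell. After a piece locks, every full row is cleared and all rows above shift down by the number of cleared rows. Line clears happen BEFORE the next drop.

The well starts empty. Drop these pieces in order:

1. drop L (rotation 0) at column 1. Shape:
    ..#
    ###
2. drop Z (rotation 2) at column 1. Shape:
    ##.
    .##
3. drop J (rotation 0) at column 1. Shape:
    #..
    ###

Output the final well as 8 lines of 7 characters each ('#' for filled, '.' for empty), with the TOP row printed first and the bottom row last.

Answer: .......
.......
.#.....
.###...
.##....
..##...
...#...
.###...

Derivation:
Drop 1: L rot0 at col 1 lands with bottom-row=0; cleared 0 line(s) (total 0); column heights now [0 1 1 2 0 0 0], max=2
Drop 2: Z rot2 at col 1 lands with bottom-row=2; cleared 0 line(s) (total 0); column heights now [0 4 4 3 0 0 0], max=4
Drop 3: J rot0 at col 1 lands with bottom-row=4; cleared 0 line(s) (total 0); column heights now [0 6 5 5 0 0 0], max=6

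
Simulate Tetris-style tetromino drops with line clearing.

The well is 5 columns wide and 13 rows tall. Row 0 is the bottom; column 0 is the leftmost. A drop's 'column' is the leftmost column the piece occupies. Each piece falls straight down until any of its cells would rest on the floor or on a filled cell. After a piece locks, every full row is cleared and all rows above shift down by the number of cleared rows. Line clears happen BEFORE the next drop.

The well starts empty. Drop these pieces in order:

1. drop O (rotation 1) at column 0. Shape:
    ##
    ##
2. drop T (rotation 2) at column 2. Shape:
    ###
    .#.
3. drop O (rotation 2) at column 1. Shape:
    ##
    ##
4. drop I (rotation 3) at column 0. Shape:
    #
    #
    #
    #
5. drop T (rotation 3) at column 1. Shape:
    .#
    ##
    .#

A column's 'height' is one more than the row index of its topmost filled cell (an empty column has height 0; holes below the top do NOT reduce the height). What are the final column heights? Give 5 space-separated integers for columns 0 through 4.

Answer: 5 5 6 1 0

Derivation:
Drop 1: O rot1 at col 0 lands with bottom-row=0; cleared 0 line(s) (total 0); column heights now [2 2 0 0 0], max=2
Drop 2: T rot2 at col 2 lands with bottom-row=0; cleared 1 line(s) (total 1); column heights now [1 1 0 1 0], max=1
Drop 3: O rot2 at col 1 lands with bottom-row=1; cleared 0 line(s) (total 1); column heights now [1 3 3 1 0], max=3
Drop 4: I rot3 at col 0 lands with bottom-row=1; cleared 0 line(s) (total 1); column heights now [5 3 3 1 0], max=5
Drop 5: T rot3 at col 1 lands with bottom-row=3; cleared 0 line(s) (total 1); column heights now [5 5 6 1 0], max=6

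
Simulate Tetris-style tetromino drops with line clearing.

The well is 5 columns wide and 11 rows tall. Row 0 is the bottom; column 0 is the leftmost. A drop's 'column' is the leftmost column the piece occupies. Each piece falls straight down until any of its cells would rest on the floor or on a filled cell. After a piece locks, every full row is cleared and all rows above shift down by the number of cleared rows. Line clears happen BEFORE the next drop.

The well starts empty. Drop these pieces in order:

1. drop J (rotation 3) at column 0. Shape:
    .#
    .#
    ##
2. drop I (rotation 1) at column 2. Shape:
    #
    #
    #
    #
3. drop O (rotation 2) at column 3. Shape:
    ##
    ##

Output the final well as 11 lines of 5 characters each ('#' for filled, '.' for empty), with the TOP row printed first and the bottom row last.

Drop 1: J rot3 at col 0 lands with bottom-row=0; cleared 0 line(s) (total 0); column heights now [1 3 0 0 0], max=3
Drop 2: I rot1 at col 2 lands with bottom-row=0; cleared 0 line(s) (total 0); column heights now [1 3 4 0 0], max=4
Drop 3: O rot2 at col 3 lands with bottom-row=0; cleared 1 line(s) (total 1); column heights now [0 2 3 1 1], max=3

Answer: .....
.....
.....
.....
.....
.....
.....
.....
..#..
.##..
.####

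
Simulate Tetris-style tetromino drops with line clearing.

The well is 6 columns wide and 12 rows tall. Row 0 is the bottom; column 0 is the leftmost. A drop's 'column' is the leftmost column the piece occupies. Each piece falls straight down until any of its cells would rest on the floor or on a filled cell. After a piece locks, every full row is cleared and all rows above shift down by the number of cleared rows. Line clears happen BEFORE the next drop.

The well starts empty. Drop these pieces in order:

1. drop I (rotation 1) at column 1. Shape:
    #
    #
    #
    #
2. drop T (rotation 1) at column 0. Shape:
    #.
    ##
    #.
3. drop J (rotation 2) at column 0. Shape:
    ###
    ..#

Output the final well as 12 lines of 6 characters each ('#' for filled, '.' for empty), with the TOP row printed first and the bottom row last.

Drop 1: I rot1 at col 1 lands with bottom-row=0; cleared 0 line(s) (total 0); column heights now [0 4 0 0 0 0], max=4
Drop 2: T rot1 at col 0 lands with bottom-row=3; cleared 0 line(s) (total 0); column heights now [6 5 0 0 0 0], max=6
Drop 3: J rot2 at col 0 lands with bottom-row=5; cleared 0 line(s) (total 0); column heights now [7 7 7 0 0 0], max=7

Answer: ......
......
......
......
......
###...
#.#...
##....
##....
.#....
.#....
.#....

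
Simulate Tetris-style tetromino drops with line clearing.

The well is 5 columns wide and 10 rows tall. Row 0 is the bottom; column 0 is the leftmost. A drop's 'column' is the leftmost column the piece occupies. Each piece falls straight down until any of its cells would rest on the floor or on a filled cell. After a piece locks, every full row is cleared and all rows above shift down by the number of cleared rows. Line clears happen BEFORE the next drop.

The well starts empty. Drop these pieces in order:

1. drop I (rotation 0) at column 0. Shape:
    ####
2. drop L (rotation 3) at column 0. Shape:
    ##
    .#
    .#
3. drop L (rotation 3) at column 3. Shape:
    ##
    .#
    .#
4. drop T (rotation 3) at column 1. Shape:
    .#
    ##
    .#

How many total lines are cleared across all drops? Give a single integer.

Drop 1: I rot0 at col 0 lands with bottom-row=0; cleared 0 line(s) (total 0); column heights now [1 1 1 1 0], max=1
Drop 2: L rot3 at col 0 lands with bottom-row=1; cleared 0 line(s) (total 0); column heights now [4 4 1 1 0], max=4
Drop 3: L rot3 at col 3 lands with bottom-row=0; cleared 1 line(s) (total 1); column heights now [3 3 0 2 2], max=3
Drop 4: T rot3 at col 1 lands with bottom-row=2; cleared 0 line(s) (total 1); column heights now [3 4 5 2 2], max=5

Answer: 1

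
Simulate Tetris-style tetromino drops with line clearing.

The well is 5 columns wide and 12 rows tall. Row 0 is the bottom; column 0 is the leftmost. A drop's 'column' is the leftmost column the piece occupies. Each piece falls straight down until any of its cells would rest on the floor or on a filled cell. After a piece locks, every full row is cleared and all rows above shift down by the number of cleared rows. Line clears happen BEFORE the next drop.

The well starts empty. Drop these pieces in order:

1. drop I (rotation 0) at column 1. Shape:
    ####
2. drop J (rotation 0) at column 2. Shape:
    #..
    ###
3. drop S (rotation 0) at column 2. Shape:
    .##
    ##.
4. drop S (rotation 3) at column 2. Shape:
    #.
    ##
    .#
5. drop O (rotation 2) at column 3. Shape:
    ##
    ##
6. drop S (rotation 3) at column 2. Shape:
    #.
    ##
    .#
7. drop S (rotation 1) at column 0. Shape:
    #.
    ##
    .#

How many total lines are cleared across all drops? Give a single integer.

Drop 1: I rot0 at col 1 lands with bottom-row=0; cleared 0 line(s) (total 0); column heights now [0 1 1 1 1], max=1
Drop 2: J rot0 at col 2 lands with bottom-row=1; cleared 0 line(s) (total 0); column heights now [0 1 3 2 2], max=3
Drop 3: S rot0 at col 2 lands with bottom-row=3; cleared 0 line(s) (total 0); column heights now [0 1 4 5 5], max=5
Drop 4: S rot3 at col 2 lands with bottom-row=5; cleared 0 line(s) (total 0); column heights now [0 1 8 7 5], max=8
Drop 5: O rot2 at col 3 lands with bottom-row=7; cleared 0 line(s) (total 0); column heights now [0 1 8 9 9], max=9
Drop 6: S rot3 at col 2 lands with bottom-row=9; cleared 0 line(s) (total 0); column heights now [0 1 12 11 9], max=12
Drop 7: S rot1 at col 0 lands with bottom-row=1; cleared 0 line(s) (total 0); column heights now [4 3 12 11 9], max=12

Answer: 0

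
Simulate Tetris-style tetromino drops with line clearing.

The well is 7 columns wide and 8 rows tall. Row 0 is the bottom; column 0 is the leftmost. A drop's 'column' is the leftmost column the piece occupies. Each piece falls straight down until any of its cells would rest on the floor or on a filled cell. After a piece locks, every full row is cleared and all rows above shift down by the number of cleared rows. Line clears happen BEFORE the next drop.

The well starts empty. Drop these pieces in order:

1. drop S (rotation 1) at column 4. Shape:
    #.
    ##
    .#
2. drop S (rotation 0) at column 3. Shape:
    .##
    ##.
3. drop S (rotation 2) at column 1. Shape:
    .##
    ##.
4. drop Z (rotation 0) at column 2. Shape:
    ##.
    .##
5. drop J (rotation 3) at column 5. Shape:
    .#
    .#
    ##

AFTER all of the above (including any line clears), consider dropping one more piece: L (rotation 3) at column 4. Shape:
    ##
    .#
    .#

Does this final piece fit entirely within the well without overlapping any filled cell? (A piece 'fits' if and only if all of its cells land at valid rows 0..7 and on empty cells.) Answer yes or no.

Drop 1: S rot1 at col 4 lands with bottom-row=0; cleared 0 line(s) (total 0); column heights now [0 0 0 0 3 2 0], max=3
Drop 2: S rot0 at col 3 lands with bottom-row=3; cleared 0 line(s) (total 0); column heights now [0 0 0 4 5 5 0], max=5
Drop 3: S rot2 at col 1 lands with bottom-row=3; cleared 0 line(s) (total 0); column heights now [0 4 5 5 5 5 0], max=5
Drop 4: Z rot0 at col 2 lands with bottom-row=5; cleared 0 line(s) (total 0); column heights now [0 4 7 7 6 5 0], max=7
Drop 5: J rot3 at col 5 lands with bottom-row=5; cleared 0 line(s) (total 0); column heights now [0 4 7 7 6 6 8], max=8
Test piece L rot3 at col 4 (width 2): heights before test = [0 4 7 7 6 6 8]; fits = False

Answer: no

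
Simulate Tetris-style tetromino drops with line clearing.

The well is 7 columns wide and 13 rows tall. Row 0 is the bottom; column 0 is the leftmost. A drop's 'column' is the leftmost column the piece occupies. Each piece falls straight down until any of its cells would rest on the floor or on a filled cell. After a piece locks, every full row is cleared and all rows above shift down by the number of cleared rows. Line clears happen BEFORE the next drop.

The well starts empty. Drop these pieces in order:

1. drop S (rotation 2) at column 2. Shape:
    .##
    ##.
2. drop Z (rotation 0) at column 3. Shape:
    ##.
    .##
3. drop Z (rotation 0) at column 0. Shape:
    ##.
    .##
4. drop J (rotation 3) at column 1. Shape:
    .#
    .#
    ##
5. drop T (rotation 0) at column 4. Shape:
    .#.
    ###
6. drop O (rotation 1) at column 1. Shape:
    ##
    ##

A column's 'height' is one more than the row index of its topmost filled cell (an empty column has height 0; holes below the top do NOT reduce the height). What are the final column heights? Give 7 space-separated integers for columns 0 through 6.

Drop 1: S rot2 at col 2 lands with bottom-row=0; cleared 0 line(s) (total 0); column heights now [0 0 1 2 2 0 0], max=2
Drop 2: Z rot0 at col 3 lands with bottom-row=2; cleared 0 line(s) (total 0); column heights now [0 0 1 4 4 3 0], max=4
Drop 3: Z rot0 at col 0 lands with bottom-row=1; cleared 0 line(s) (total 0); column heights now [3 3 2 4 4 3 0], max=4
Drop 4: J rot3 at col 1 lands with bottom-row=3; cleared 0 line(s) (total 0); column heights now [3 4 6 4 4 3 0], max=6
Drop 5: T rot0 at col 4 lands with bottom-row=4; cleared 0 line(s) (total 0); column heights now [3 4 6 4 5 6 5], max=6
Drop 6: O rot1 at col 1 lands with bottom-row=6; cleared 0 line(s) (total 0); column heights now [3 8 8 4 5 6 5], max=8

Answer: 3 8 8 4 5 6 5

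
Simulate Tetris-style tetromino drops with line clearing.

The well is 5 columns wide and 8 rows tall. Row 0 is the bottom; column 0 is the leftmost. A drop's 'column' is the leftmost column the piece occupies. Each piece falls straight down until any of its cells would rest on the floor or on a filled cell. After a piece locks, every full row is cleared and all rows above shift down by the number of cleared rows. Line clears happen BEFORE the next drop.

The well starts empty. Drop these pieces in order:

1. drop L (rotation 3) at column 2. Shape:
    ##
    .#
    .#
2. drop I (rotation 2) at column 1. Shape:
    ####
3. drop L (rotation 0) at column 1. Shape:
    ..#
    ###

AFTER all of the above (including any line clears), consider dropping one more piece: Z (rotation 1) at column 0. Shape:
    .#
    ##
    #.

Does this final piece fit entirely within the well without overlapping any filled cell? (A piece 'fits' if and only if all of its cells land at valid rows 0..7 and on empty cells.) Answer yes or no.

Drop 1: L rot3 at col 2 lands with bottom-row=0; cleared 0 line(s) (total 0); column heights now [0 0 3 3 0], max=3
Drop 2: I rot2 at col 1 lands with bottom-row=3; cleared 0 line(s) (total 0); column heights now [0 4 4 4 4], max=4
Drop 3: L rot0 at col 1 lands with bottom-row=4; cleared 0 line(s) (total 0); column heights now [0 5 5 6 4], max=6
Test piece Z rot1 at col 0 (width 2): heights before test = [0 5 5 6 4]; fits = True

Answer: yes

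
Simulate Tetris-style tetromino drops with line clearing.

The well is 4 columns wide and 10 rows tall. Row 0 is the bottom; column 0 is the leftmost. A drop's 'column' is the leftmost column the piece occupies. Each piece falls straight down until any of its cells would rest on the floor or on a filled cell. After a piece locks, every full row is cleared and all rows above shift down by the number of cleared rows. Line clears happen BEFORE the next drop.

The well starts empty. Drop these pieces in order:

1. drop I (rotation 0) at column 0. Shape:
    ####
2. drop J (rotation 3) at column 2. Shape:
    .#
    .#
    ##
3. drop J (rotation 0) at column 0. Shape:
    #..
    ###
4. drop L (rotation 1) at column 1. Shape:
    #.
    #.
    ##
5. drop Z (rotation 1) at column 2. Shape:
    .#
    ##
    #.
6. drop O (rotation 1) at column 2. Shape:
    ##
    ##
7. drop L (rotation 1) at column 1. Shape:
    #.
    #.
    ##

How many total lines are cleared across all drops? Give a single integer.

Drop 1: I rot0 at col 0 lands with bottom-row=0; cleared 1 line(s) (total 1); column heights now [0 0 0 0], max=0
Drop 2: J rot3 at col 2 lands with bottom-row=0; cleared 0 line(s) (total 1); column heights now [0 0 1 3], max=3
Drop 3: J rot0 at col 0 lands with bottom-row=1; cleared 1 line(s) (total 2); column heights now [2 0 1 2], max=2
Drop 4: L rot1 at col 1 lands with bottom-row=1; cleared 1 line(s) (total 3); column heights now [0 3 1 1], max=3
Drop 5: Z rot1 at col 2 lands with bottom-row=1; cleared 0 line(s) (total 3); column heights now [0 3 3 4], max=4
Drop 6: O rot1 at col 2 lands with bottom-row=4; cleared 0 line(s) (total 3); column heights now [0 3 6 6], max=6
Drop 7: L rot1 at col 1 lands with bottom-row=6; cleared 0 line(s) (total 3); column heights now [0 9 7 6], max=9

Answer: 3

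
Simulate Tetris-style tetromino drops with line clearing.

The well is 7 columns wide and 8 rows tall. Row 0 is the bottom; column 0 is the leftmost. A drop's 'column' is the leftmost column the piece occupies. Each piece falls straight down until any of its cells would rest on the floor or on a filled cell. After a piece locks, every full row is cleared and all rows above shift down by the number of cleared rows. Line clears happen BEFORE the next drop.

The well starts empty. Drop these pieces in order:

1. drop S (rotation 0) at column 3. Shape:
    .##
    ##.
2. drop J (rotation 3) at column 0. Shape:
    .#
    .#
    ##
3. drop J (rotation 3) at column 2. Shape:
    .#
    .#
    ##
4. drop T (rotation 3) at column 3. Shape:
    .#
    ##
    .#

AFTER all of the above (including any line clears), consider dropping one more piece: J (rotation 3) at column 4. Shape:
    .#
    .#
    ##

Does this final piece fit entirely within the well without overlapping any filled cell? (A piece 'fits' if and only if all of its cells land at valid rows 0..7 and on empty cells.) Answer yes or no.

Drop 1: S rot0 at col 3 lands with bottom-row=0; cleared 0 line(s) (total 0); column heights now [0 0 0 1 2 2 0], max=2
Drop 2: J rot3 at col 0 lands with bottom-row=0; cleared 0 line(s) (total 0); column heights now [1 3 0 1 2 2 0], max=3
Drop 3: J rot3 at col 2 lands with bottom-row=1; cleared 0 line(s) (total 0); column heights now [1 3 2 4 2 2 0], max=4
Drop 4: T rot3 at col 3 lands with bottom-row=3; cleared 0 line(s) (total 0); column heights now [1 3 2 5 6 2 0], max=6
Test piece J rot3 at col 4 (width 2): heights before test = [1 3 2 5 6 2 0]; fits = False

Answer: no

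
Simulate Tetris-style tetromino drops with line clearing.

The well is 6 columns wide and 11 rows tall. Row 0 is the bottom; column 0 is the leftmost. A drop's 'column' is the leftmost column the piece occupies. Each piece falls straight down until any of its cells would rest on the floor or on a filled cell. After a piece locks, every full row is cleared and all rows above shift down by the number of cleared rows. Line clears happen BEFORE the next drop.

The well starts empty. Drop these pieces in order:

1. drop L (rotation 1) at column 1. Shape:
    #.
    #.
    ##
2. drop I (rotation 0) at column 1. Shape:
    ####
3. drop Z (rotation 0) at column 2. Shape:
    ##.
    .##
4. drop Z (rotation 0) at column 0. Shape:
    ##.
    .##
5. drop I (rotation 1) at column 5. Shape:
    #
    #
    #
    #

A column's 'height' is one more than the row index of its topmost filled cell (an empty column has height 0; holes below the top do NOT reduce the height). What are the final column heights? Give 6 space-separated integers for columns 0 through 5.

Drop 1: L rot1 at col 1 lands with bottom-row=0; cleared 0 line(s) (total 0); column heights now [0 3 1 0 0 0], max=3
Drop 2: I rot0 at col 1 lands with bottom-row=3; cleared 0 line(s) (total 0); column heights now [0 4 4 4 4 0], max=4
Drop 3: Z rot0 at col 2 lands with bottom-row=4; cleared 0 line(s) (total 0); column heights now [0 4 6 6 5 0], max=6
Drop 4: Z rot0 at col 0 lands with bottom-row=6; cleared 0 line(s) (total 0); column heights now [8 8 7 6 5 0], max=8
Drop 5: I rot1 at col 5 lands with bottom-row=0; cleared 0 line(s) (total 0); column heights now [8 8 7 6 5 4], max=8

Answer: 8 8 7 6 5 4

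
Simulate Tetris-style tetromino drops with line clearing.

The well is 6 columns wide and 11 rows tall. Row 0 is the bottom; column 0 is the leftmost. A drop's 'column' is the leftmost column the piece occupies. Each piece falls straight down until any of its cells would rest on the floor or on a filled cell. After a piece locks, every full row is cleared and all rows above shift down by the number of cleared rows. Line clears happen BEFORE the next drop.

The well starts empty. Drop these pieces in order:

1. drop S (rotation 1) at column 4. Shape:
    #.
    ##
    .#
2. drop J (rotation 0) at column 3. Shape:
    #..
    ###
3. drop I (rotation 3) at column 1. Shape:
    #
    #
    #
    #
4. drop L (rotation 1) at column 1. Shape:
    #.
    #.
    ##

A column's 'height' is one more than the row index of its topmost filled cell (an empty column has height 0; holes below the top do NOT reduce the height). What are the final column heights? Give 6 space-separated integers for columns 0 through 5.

Answer: 0 7 5 5 4 4

Derivation:
Drop 1: S rot1 at col 4 lands with bottom-row=0; cleared 0 line(s) (total 0); column heights now [0 0 0 0 3 2], max=3
Drop 2: J rot0 at col 3 lands with bottom-row=3; cleared 0 line(s) (total 0); column heights now [0 0 0 5 4 4], max=5
Drop 3: I rot3 at col 1 lands with bottom-row=0; cleared 0 line(s) (total 0); column heights now [0 4 0 5 4 4], max=5
Drop 4: L rot1 at col 1 lands with bottom-row=4; cleared 0 line(s) (total 0); column heights now [0 7 5 5 4 4], max=7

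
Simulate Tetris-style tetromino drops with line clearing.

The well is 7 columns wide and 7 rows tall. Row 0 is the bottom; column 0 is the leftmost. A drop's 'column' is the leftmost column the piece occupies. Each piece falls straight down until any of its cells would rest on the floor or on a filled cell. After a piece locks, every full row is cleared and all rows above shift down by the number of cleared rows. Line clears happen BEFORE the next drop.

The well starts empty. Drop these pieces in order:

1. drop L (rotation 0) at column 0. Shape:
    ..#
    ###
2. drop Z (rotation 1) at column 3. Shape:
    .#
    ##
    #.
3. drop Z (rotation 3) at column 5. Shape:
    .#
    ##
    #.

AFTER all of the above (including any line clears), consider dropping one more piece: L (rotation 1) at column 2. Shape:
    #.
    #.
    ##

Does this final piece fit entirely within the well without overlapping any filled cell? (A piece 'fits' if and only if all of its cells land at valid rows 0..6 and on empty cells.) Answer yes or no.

Drop 1: L rot0 at col 0 lands with bottom-row=0; cleared 0 line(s) (total 0); column heights now [1 1 2 0 0 0 0], max=2
Drop 2: Z rot1 at col 3 lands with bottom-row=0; cleared 0 line(s) (total 0); column heights now [1 1 2 2 3 0 0], max=3
Drop 3: Z rot3 at col 5 lands with bottom-row=0; cleared 0 line(s) (total 0); column heights now [1 1 2 2 3 2 3], max=3
Test piece L rot1 at col 2 (width 2): heights before test = [1 1 2 2 3 2 3]; fits = True

Answer: yes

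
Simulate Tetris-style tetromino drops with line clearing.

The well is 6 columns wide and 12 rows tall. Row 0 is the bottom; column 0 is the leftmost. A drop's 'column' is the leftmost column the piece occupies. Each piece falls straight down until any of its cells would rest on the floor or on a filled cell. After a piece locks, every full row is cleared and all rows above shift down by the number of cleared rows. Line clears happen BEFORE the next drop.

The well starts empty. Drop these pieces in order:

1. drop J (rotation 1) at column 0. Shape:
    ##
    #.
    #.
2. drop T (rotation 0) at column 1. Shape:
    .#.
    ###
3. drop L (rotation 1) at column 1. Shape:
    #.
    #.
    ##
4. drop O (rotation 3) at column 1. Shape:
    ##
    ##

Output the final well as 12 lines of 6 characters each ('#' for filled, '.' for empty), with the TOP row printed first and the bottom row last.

Answer: ......
......
.##...
.##...
.#....
.#....
.##...
..#...
.###..
##....
#.....
#.....

Derivation:
Drop 1: J rot1 at col 0 lands with bottom-row=0; cleared 0 line(s) (total 0); column heights now [3 3 0 0 0 0], max=3
Drop 2: T rot0 at col 1 lands with bottom-row=3; cleared 0 line(s) (total 0); column heights now [3 4 5 4 0 0], max=5
Drop 3: L rot1 at col 1 lands with bottom-row=5; cleared 0 line(s) (total 0); column heights now [3 8 6 4 0 0], max=8
Drop 4: O rot3 at col 1 lands with bottom-row=8; cleared 0 line(s) (total 0); column heights now [3 10 10 4 0 0], max=10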